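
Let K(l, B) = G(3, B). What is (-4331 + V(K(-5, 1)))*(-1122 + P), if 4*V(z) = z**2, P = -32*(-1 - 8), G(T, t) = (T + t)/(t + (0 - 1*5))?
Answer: 7223691/2 ≈ 3.6118e+6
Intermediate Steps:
G(T, t) = (T + t)/(-5 + t) (G(T, t) = (T + t)/(t + (0 - 5)) = (T + t)/(t - 5) = (T + t)/(-5 + t))
K(l, B) = (3 + B)/(-5 + B)
P = 288 (P = -32*(-9) = 288)
V(z) = z**2/4
(-4331 + V(K(-5, 1)))*(-1122 + P) = (-4331 + ((3 + 1)/(-5 + 1))**2/4)*(-1122 + 288) = (-4331 + (4/(-4))**2/4)*(-834) = (-4331 + (-1/4*4)**2/4)*(-834) = (-4331 + (1/4)*(-1)**2)*(-834) = (-4331 + (1/4)*1)*(-834) = (-4331 + 1/4)*(-834) = -17323/4*(-834) = 7223691/2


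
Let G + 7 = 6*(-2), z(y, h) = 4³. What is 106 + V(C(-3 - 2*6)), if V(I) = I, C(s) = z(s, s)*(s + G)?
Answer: -2070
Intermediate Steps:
z(y, h) = 64
G = -19 (G = -7 + 6*(-2) = -7 - 12 = -19)
C(s) = -1216 + 64*s (C(s) = 64*(s - 19) = 64*(-19 + s) = -1216 + 64*s)
106 + V(C(-3 - 2*6)) = 106 + (-1216 + 64*(-3 - 2*6)) = 106 + (-1216 + 64*(-3 - 12)) = 106 + (-1216 + 64*(-15)) = 106 + (-1216 - 960) = 106 - 2176 = -2070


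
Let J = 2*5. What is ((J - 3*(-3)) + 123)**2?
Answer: 20164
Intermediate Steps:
J = 10
((J - 3*(-3)) + 123)**2 = ((10 - 3*(-3)) + 123)**2 = ((10 + 9) + 123)**2 = (19 + 123)**2 = 142**2 = 20164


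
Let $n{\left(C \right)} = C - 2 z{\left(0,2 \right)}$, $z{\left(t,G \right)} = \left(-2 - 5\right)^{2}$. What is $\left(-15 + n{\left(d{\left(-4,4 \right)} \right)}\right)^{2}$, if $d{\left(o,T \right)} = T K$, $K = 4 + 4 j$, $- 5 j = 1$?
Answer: $\frac{251001}{25} \approx 10040.0$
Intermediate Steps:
$j = - \frac{1}{5}$ ($j = \left(- \frac{1}{5}\right) 1 = - \frac{1}{5} \approx -0.2$)
$K = \frac{16}{5}$ ($K = 4 + 4 \left(- \frac{1}{5}\right) = 4 - \frac{4}{5} = \frac{16}{5} \approx 3.2$)
$z{\left(t,G \right)} = 49$ ($z{\left(t,G \right)} = \left(-7\right)^{2} = 49$)
$d{\left(o,T \right)} = \frac{16 T}{5}$ ($d{\left(o,T \right)} = T \frac{16}{5} = \frac{16 T}{5}$)
$n{\left(C \right)} = -98 + C$ ($n{\left(C \right)} = C - 98 = -98 + C$)
$\left(-15 + n{\left(d{\left(-4,4 \right)} \right)}\right)^{2} = \left(-15 + \left(-98 + \frac{16}{5} \cdot 4\right)\right)^{2} = \left(-15 + \left(-98 + \frac{64}{5}\right)\right)^{2} = \left(-15 - \frac{426}{5}\right)^{2} = \left(- \frac{501}{5}\right)^{2} = \frac{251001}{25}$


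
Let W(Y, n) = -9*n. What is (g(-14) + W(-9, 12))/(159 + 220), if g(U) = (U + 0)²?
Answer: 88/379 ≈ 0.23219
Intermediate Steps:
g(U) = U²
(g(-14) + W(-9, 12))/(159 + 220) = ((-14)² - 9*12)/(159 + 220) = (196 - 108)/379 = 88*(1/379) = 88/379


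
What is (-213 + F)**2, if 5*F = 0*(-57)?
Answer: 45369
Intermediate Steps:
F = 0 (F = (0*(-57))/5 = (1/5)*0 = 0)
(-213 + F)**2 = (-213 + 0)**2 = (-213)**2 = 45369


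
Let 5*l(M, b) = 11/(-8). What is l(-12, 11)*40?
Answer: -11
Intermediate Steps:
l(M, b) = -11/40 (l(M, b) = (11/(-8))/5 = (11*(-⅛))/5 = (⅕)*(-11/8) = -11/40)
l(-12, 11)*40 = -11/40*40 = -11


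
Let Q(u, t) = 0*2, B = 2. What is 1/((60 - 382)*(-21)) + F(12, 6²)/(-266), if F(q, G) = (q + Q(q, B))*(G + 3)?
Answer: -226025/128478 ≈ -1.7593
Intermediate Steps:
Q(u, t) = 0
F(q, G) = q*(3 + G) (F(q, G) = (q + 0)*(G + 3) = q*(3 + G))
1/((60 - 382)*(-21)) + F(12, 6²)/(-266) = 1/((60 - 382)*(-21)) + (12*(3 + 6²))/(-266) = -1/21/(-322) + (12*(3 + 36))*(-1/266) = -1/322*(-1/21) + (12*39)*(-1/266) = 1/6762 + 468*(-1/266) = 1/6762 - 234/133 = -226025/128478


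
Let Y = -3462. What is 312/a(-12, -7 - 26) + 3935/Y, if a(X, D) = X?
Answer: -93947/3462 ≈ -27.137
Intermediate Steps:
312/a(-12, -7 - 26) + 3935/Y = 312/(-12) + 3935/(-3462) = 312*(-1/12) + 3935*(-1/3462) = -26 - 3935/3462 = -93947/3462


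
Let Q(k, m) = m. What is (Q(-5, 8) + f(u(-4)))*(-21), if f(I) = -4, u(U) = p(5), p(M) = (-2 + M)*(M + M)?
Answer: -84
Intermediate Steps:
p(M) = 2*M*(-2 + M) (p(M) = (-2 + M)*(2*M) = 2*M*(-2 + M))
u(U) = 30 (u(U) = 2*5*(-2 + 5) = 2*5*3 = 30)
(Q(-5, 8) + f(u(-4)))*(-21) = (8 - 4)*(-21) = 4*(-21) = -84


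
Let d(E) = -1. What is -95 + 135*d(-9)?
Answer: -230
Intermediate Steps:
-95 + 135*d(-9) = -95 + 135*(-1) = -95 - 135 = -230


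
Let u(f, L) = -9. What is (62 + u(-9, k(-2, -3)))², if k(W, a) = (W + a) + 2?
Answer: 2809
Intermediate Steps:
k(W, a) = 2 + W + a
(62 + u(-9, k(-2, -3)))² = (62 - 9)² = 53² = 2809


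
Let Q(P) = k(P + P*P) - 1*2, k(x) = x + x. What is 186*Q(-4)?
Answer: 4092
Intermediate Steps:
k(x) = 2*x
Q(P) = -2 + 2*P + 2*P² (Q(P) = 2*(P + P*P) - 1*2 = 2*(P + P²) - 2 = (2*P + 2*P²) - 2 = -2 + 2*P + 2*P²)
186*Q(-4) = 186*(-2 + 2*(-4)*(1 - 4)) = 186*(-2 + 2*(-4)*(-3)) = 186*(-2 + 24) = 186*22 = 4092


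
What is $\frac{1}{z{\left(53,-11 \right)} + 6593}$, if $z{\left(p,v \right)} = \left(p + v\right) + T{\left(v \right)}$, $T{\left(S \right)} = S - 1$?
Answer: $\frac{1}{6623} \approx 0.00015099$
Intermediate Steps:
$T{\left(S \right)} = -1 + S$
$z{\left(p,v \right)} = -1 + p + 2 v$ ($z{\left(p,v \right)} = \left(p + v\right) + \left(-1 + v\right) = -1 + p + 2 v$)
$\frac{1}{z{\left(53,-11 \right)} + 6593} = \frac{1}{\left(-1 + 53 + 2 \left(-11\right)\right) + 6593} = \frac{1}{\left(-1 + 53 - 22\right) + 6593} = \frac{1}{30 + 6593} = \frac{1}{6623}$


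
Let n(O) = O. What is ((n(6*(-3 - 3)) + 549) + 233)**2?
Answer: 556516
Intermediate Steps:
((n(6*(-3 - 3)) + 549) + 233)**2 = ((6*(-3 - 3) + 549) + 233)**2 = ((6*(-6) + 549) + 233)**2 = ((-36 + 549) + 233)**2 = (513 + 233)**2 = 746**2 = 556516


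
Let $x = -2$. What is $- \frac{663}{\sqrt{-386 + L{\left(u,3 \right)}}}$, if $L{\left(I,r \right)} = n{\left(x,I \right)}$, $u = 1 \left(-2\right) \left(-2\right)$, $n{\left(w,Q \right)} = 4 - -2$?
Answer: $\frac{663 i \sqrt{95}}{190} \approx 34.011 i$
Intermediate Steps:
$n{\left(w,Q \right)} = 6$ ($n{\left(w,Q \right)} = 4 + 2 = 6$)
$u = 4$ ($u = \left(-2\right) \left(-2\right) = 4$)
$L{\left(I,r \right)} = 6$
$- \frac{663}{\sqrt{-386 + L{\left(u,3 \right)}}} = - \frac{663}{\sqrt{-386 + 6}} = - \frac{663}{\sqrt{-380}} = - \frac{663}{2 i \sqrt{95}} = - 663 \left(- \frac{i \sqrt{95}}{190}\right) = \frac{663 i \sqrt{95}}{190}$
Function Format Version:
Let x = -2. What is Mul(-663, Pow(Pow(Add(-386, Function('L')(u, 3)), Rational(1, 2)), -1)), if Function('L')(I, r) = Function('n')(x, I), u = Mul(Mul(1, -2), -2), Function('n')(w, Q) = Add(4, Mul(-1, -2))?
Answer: Mul(Rational(663, 190), I, Pow(95, Rational(1, 2))) ≈ Mul(34.011, I)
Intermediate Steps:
Function('n')(w, Q) = 6 (Function('n')(w, Q) = Add(4, 2) = 6)
u = 4 (u = Mul(-2, -2) = 4)
Function('L')(I, r) = 6
Mul(-663, Pow(Pow(Add(-386, Function('L')(u, 3)), Rational(1, 2)), -1)) = Mul(-663, Pow(Pow(Add(-386, 6), Rational(1, 2)), -1)) = Mul(-663, Pow(Pow(-380, Rational(1, 2)), -1)) = Mul(-663, Pow(Mul(2, I, Pow(95, Rational(1, 2))), -1)) = Mul(-663, Mul(Rational(-1, 190), I, Pow(95, Rational(1, 2)))) = Mul(Rational(663, 190), I, Pow(95, Rational(1, 2)))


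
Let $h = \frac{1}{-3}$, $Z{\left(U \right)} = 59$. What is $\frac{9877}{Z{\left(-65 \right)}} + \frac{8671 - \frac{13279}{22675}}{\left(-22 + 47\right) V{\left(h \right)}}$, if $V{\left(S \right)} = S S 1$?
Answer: $\frac{109994498401}{33445625} \approx 3288.8$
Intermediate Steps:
$h = - \frac{1}{3} \approx -0.33333$
$V{\left(S \right)} = S^{2}$ ($V{\left(S \right)} = S^{2} \cdot 1 = S^{2}$)
$\frac{9877}{Z{\left(-65 \right)}} + \frac{8671 - \frac{13279}{22675}}{\left(-22 + 47\right) V{\left(h \right)}} = \frac{9877}{59} + \frac{8671 - \frac{13279}{22675}}{\left(-22 + 47\right) \left(- \frac{1}{3}\right)^{2}} = 9877 \cdot \frac{1}{59} + \frac{8671 - \frac{13279}{22675}}{25 \cdot \frac{1}{9}} = \frac{9877}{59} + \frac{8671 - \frac{13279}{22675}}{\frac{25}{9}} = \frac{9877}{59} + \frac{196601646}{22675} \cdot \frac{9}{25} = \frac{9877}{59} + \frac{1769414814}{566875} = \frac{109994498401}{33445625}$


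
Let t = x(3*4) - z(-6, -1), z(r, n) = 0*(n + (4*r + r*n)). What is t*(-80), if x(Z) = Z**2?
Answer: -11520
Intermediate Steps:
z(r, n) = 0 (z(r, n) = 0*(n + (4*r + n*r)) = 0*(n + 4*r + n*r) = 0)
t = 144 (t = (3*4)**2 - 1*0 = 12**2 + 0 = 144 + 0 = 144)
t*(-80) = 144*(-80) = -11520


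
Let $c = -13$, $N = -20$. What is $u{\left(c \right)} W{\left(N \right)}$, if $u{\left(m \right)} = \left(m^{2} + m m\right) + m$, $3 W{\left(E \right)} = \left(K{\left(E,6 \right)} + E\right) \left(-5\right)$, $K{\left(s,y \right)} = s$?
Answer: $\frac{65000}{3} \approx 21667.0$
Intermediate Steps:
$W{\left(E \right)} = - \frac{10 E}{3}$ ($W{\left(E \right)} = \frac{\left(E + E\right) \left(-5\right)}{3} = \frac{2 E \left(-5\right)}{3} = \frac{\left(-10\right) E}{3} = - \frac{10 E}{3}$)
$u{\left(m \right)} = m + 2 m^{2}$ ($u{\left(m \right)} = \left(m^{2} + m^{2}\right) + m = 2 m^{2} + m = m + 2 m^{2}$)
$u{\left(c \right)} W{\left(N \right)} = - 13 \left(1 + 2 \left(-13\right)\right) \left(\left(- \frac{10}{3}\right) \left(-20\right)\right) = - 13 \left(1 - 26\right) \frac{200}{3} = \left(-13\right) \left(-25\right) \frac{200}{3} = 325 \cdot \frac{200}{3} = \frac{65000}{3}$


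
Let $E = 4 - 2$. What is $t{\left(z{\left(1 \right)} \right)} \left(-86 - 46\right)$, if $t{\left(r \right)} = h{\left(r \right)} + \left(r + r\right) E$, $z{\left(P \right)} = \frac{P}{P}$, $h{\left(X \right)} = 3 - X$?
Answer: $-792$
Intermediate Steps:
$z{\left(P \right)} = 1$
$E = 2$ ($E = 4 - 2 = 2$)
$t{\left(r \right)} = 3 + 3 r$ ($t{\left(r \right)} = \left(3 - r\right) + \left(r + r\right) 2 = \left(3 - r\right) + 2 r 2 = \left(3 - r\right) + 4 r = 3 + 3 r$)
$t{\left(z{\left(1 \right)} \right)} \left(-86 - 46\right) = \left(3 + 3 \cdot 1\right) \left(-86 - 46\right) = \left(3 + 3\right) \left(-132\right) = 6 \left(-132\right) = -792$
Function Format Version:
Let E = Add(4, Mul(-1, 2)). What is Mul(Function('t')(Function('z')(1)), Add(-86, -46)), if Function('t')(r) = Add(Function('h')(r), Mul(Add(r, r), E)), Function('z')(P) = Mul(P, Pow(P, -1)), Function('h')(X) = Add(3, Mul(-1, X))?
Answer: -792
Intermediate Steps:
Function('z')(P) = 1
E = 2 (E = Add(4, -2) = 2)
Function('t')(r) = Add(3, Mul(3, r)) (Function('t')(r) = Add(Add(3, Mul(-1, r)), Mul(Add(r, r), 2)) = Add(Add(3, Mul(-1, r)), Mul(Mul(2, r), 2)) = Add(Add(3, Mul(-1, r)), Mul(4, r)) = Add(3, Mul(3, r)))
Mul(Function('t')(Function('z')(1)), Add(-86, -46)) = Mul(Add(3, Mul(3, 1)), Add(-86, -46)) = Mul(Add(3, 3), -132) = Mul(6, -132) = -792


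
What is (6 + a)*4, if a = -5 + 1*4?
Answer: 20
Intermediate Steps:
a = -1 (a = -5 + 4 = -1)
(6 + a)*4 = (6 - 1)*4 = 5*4 = 20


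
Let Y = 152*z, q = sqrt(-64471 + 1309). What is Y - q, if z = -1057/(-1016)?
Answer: 20083/127 - 33*I*sqrt(58) ≈ 158.13 - 251.32*I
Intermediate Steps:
z = 1057/1016 (z = -1057*(-1/1016) = 1057/1016 ≈ 1.0404)
q = 33*I*sqrt(58) (q = sqrt(-63162) = 33*I*sqrt(58) ≈ 251.32*I)
Y = 20083/127 (Y = 152*(1057/1016) = 20083/127 ≈ 158.13)
Y - q = 20083/127 - 33*I*sqrt(58)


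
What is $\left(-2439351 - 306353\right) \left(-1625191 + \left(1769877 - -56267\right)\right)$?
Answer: $-551757455912$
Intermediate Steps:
$\left(-2439351 - 306353\right) \left(-1625191 + \left(1769877 - -56267\right)\right) = - 2745704 \left(-1625191 + \left(1769877 + 56267\right)\right) = - 2745704 \left(-1625191 + 1826144\right) = \left(-2745704\right) 200953 = -551757455912$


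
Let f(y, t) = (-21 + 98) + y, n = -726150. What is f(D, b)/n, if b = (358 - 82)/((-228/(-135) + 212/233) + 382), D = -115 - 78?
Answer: 58/363075 ≈ 0.00015975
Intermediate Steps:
D = -193
b = 1446930/2016259 (b = 276/((-228*(-1/135) + 212*(1/233)) + 382) = 276/((76/45 + 212/233) + 382) = 276/(27248/10485 + 382) = 276/(4032518/10485) = 276*(10485/4032518) = 1446930/2016259 ≈ 0.71763)
f(y, t) = 77 + y
f(D, b)/n = (77 - 193)/(-726150) = -116*(-1/726150) = 58/363075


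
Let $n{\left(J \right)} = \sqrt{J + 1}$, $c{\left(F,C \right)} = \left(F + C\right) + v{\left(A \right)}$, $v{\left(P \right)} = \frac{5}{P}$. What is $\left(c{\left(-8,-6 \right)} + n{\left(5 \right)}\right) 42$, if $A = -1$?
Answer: $-798 + 42 \sqrt{6} \approx -695.12$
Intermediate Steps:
$c{\left(F,C \right)} = -5 + C + F$ ($c{\left(F,C \right)} = \left(F + C\right) + \frac{5}{-1} = \left(C + F\right) + 5 \left(-1\right) = \left(C + F\right) - 5 = -5 + C + F$)
$n{\left(J \right)} = \sqrt{1 + J}$
$\left(c{\left(-8,-6 \right)} + n{\left(5 \right)}\right) 42 = \left(\left(-5 - 6 - 8\right) + \sqrt{1 + 5}\right) 42 = \left(-19 + \sqrt{6}\right) 42 = -798 + 42 \sqrt{6}$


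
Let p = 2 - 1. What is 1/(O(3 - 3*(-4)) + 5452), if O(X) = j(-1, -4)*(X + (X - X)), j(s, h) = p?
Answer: 1/5467 ≈ 0.00018292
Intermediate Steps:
p = 1
j(s, h) = 1
O(X) = X (O(X) = 1*(X + (X - X)) = 1*(X + 0) = 1*X = X)
1/(O(3 - 3*(-4)) + 5452) = 1/((3 - 3*(-4)) + 5452) = 1/((3 + 12) + 5452) = 1/(15 + 5452) = 1/5467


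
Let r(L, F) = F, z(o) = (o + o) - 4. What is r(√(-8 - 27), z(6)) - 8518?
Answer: -8510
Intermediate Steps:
z(o) = -4 + 2*o (z(o) = 2*o - 4 = -4 + 2*o)
r(√(-8 - 27), z(6)) - 8518 = (-4 + 2*6) - 8518 = (-4 + 12) - 8518 = 8 - 8518 = -8510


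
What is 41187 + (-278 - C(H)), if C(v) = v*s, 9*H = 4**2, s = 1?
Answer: 368165/9 ≈ 40907.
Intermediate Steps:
H = 16/9 (H = (1/9)*4**2 = (1/9)*16 = 16/9 ≈ 1.7778)
C(v) = v (C(v) = v*1 = v)
41187 + (-278 - C(H)) = 41187 + (-278 - 1*16/9) = 41187 + (-278 - 16/9) = 41187 - 2518/9 = 368165/9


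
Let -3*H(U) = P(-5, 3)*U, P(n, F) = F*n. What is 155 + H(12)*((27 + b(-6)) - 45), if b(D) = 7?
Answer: -505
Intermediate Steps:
H(U) = 5*U (H(U) = -3*(-5)*U/3 = -(-5)*U = 5*U)
155 + H(12)*((27 + b(-6)) - 45) = 155 + (5*12)*((27 + 7) - 45) = 155 + 60*(34 - 45) = 155 + 60*(-11) = 155 - 660 = -505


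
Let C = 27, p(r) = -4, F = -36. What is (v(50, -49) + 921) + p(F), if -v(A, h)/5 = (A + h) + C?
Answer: 777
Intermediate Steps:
v(A, h) = -135 - 5*A - 5*h (v(A, h) = -5*((A + h) + 27) = -5*(27 + A + h) = -135 - 5*A - 5*h)
(v(50, -49) + 921) + p(F) = ((-135 - 5*50 - 5*(-49)) + 921) - 4 = ((-135 - 250 + 245) + 921) - 4 = (-140 + 921) - 4 = 781 - 4 = 777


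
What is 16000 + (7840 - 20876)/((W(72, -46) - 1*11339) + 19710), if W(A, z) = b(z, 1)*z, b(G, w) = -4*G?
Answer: 1501036/93 ≈ 16140.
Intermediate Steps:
W(A, z) = -4*z² (W(A, z) = (-4*z)*z = -4*z²)
16000 + (7840 - 20876)/((W(72, -46) - 1*11339) + 19710) = 16000 + (7840 - 20876)/((-4*(-46)² - 1*11339) + 19710) = 16000 - 13036/((-4*2116 - 11339) + 19710) = 16000 - 13036/((-8464 - 11339) + 19710) = 16000 - 13036/(-19803 + 19710) = 16000 - 13036/(-93) = 16000 - 13036*(-1/93) = 16000 + 13036/93 = 1501036/93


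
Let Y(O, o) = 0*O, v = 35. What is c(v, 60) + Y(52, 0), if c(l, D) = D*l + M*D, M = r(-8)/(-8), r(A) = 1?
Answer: 4185/2 ≈ 2092.5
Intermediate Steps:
Y(O, o) = 0
M = -1/8 (M = 1/(-8) = 1*(-1/8) = -1/8 ≈ -0.12500)
c(l, D) = -D/8 + D*l (c(l, D) = D*l - D/8 = -D/8 + D*l)
c(v, 60) + Y(52, 0) = 60*(-1/8 + 35) + 0 = 60*(279/8) + 0 = 4185/2 + 0 = 4185/2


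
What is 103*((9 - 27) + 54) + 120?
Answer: 3828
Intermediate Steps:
103*((9 - 27) + 54) + 120 = 103*(-18 + 54) + 120 = 103*36 + 120 = 3708 + 120 = 3828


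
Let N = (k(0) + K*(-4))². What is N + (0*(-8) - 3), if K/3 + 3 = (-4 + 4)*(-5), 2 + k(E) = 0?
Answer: 1153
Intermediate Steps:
k(E) = -2 (k(E) = -2 + 0 = -2)
K = -9 (K = -9 + 3*((-4 + 4)*(-5)) = -9 + 3*(0*(-5)) = -9 + 3*0 = -9 + 0 = -9)
N = 1156 (N = (-2 - 9*(-4))² = (-2 + 36)² = 34² = 1156)
N + (0*(-8) - 3) = 1156 + (0*(-8) - 3) = 1156 + (0 - 3) = 1156 - 3 = 1153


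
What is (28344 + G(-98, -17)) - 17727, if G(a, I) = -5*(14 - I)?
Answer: 10462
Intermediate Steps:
G(a, I) = -70 + 5*I
(28344 + G(-98, -17)) - 17727 = (28344 + (-70 + 5*(-17))) - 17727 = (28344 + (-70 - 85)) - 17727 = (28344 - 155) - 17727 = 28189 - 17727 = 10462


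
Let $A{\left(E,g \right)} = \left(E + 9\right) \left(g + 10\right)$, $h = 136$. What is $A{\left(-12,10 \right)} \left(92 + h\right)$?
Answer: $-13680$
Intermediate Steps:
$A{\left(E,g \right)} = \left(9 + E\right) \left(10 + g\right)$
$A{\left(-12,10 \right)} \left(92 + h\right) = \left(90 + 9 \cdot 10 + 10 \left(-12\right) - 120\right) \left(92 + 136\right) = \left(90 + 90 - 120 - 120\right) 228 = \left(-60\right) 228 = -13680$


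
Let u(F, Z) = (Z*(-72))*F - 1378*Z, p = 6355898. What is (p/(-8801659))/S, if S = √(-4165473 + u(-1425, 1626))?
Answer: -6355898*√17824611/470658443488947 ≈ -5.7014e-5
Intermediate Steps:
u(F, Z) = -1378*Z - 72*F*Z (u(F, Z) = (-72*Z)*F - 1378*Z = -72*F*Z - 1378*Z = -1378*Z - 72*F*Z)
S = 3*√17824611 (S = √(-4165473 - 2*1626*(689 + 36*(-1425))) = √(-4165473 - 2*1626*(689 - 51300)) = √(-4165473 - 2*1626*(-50611)) = √(-4165473 + 164586972) = √160421499 = 3*√17824611 ≈ 12666.)
(p/(-8801659))/S = (6355898/(-8801659))/((3*√17824611)) = (6355898*(-1/8801659))*(√17824611/53473833) = -6355898*√17824611/470658443488947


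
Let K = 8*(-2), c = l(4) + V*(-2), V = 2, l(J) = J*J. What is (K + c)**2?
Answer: 16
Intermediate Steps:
l(J) = J**2
c = 12 (c = 4**2 + 2*(-2) = 16 - 4 = 12)
K = -16
(K + c)**2 = (-16 + 12)**2 = (-4)**2 = 16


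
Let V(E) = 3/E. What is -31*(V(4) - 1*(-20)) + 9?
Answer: -2537/4 ≈ -634.25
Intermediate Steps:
-31*(V(4) - 1*(-20)) + 9 = -31*(3/4 - 1*(-20)) + 9 = -31*(3*(¼) + 20) + 9 = -31*(¾ + 20) + 9 = -31*83/4 + 9 = -2573/4 + 9 = -2537/4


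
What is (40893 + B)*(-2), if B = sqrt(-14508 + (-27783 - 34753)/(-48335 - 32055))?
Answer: -81786 - 8*I*sqrt(1464901228090)/40195 ≈ -81786.0 - 240.89*I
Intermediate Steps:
B = 4*I*sqrt(1464901228090)/40195 (B = sqrt(-14508 - 62536/(-80390)) = sqrt(-14508 - 62536*(-1/80390)) = sqrt(-14508 + 31268/40195) = sqrt(-583117792/40195) = 4*I*sqrt(1464901228090)/40195 ≈ 120.45*I)
(40893 + B)*(-2) = (40893 + 4*I*sqrt(1464901228090)/40195)*(-2) = -81786 - 8*I*sqrt(1464901228090)/40195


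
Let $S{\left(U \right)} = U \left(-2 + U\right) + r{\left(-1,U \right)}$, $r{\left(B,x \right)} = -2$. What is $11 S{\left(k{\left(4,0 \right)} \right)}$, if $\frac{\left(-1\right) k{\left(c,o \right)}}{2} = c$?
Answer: $858$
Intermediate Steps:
$k{\left(c,o \right)} = - 2 c$
$S{\left(U \right)} = -2 + U \left(-2 + U\right)$ ($S{\left(U \right)} = U \left(-2 + U\right) - 2 = -2 + U \left(-2 + U\right)$)
$11 S{\left(k{\left(4,0 \right)} \right)} = 11 \left(-2 + \left(\left(-2\right) 4\right)^{2} - 2 \left(\left(-2\right) 4\right)\right) = 11 \left(-2 + \left(-8\right)^{2} - -16\right) = 11 \left(-2 + 64 + 16\right) = 11 \cdot 78 = 858$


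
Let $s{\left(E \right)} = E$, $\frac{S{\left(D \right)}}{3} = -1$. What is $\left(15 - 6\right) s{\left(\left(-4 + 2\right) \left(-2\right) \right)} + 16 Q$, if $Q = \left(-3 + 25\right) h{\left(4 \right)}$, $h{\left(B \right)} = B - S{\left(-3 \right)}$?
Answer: $2500$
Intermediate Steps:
$S{\left(D \right)} = -3$ ($S{\left(D \right)} = 3 \left(-1\right) = -3$)
$h{\left(B \right)} = 3 + B$ ($h{\left(B \right)} = B - -3 = B + 3 = 3 + B$)
$Q = 154$ ($Q = \left(-3 + 25\right) \left(3 + 4\right) = 22 \cdot 7 = 154$)
$\left(15 - 6\right) s{\left(\left(-4 + 2\right) \left(-2\right) \right)} + 16 Q = \left(15 - 6\right) \left(-4 + 2\right) \left(-2\right) + 16 \cdot 154 = 9 \left(\left(-2\right) \left(-2\right)\right) + 2464 = 9 \cdot 4 + 2464 = 36 + 2464 = 2500$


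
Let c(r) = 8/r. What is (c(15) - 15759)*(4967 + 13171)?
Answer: -1429135342/5 ≈ -2.8583e+8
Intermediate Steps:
(c(15) - 15759)*(4967 + 13171) = (8/15 - 15759)*(4967 + 13171) = (8*(1/15) - 15759)*18138 = (8/15 - 15759)*18138 = -236377/15*18138 = -1429135342/5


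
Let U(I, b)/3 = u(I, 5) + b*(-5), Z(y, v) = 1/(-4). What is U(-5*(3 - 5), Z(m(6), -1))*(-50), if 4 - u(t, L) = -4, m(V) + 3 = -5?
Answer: -2775/2 ≈ -1387.5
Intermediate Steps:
m(V) = -8 (m(V) = -3 - 5 = -8)
u(t, L) = 8 (u(t, L) = 4 - 1*(-4) = 4 + 4 = 8)
Z(y, v) = -¼
U(I, b) = 24 - 15*b (U(I, b) = 3*(8 + b*(-5)) = 3*(8 - 5*b) = 24 - 15*b)
U(-5*(3 - 5), Z(m(6), -1))*(-50) = (24 - 15*(-¼))*(-50) = (24 + 15/4)*(-50) = (111/4)*(-50) = -2775/2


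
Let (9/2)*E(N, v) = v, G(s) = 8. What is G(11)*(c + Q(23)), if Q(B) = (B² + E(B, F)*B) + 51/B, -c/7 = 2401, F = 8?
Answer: -26884984/207 ≈ -1.2988e+5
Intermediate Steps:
c = -16807 (c = -7*2401 = -16807)
E(N, v) = 2*v/9
Q(B) = B² + 51/B + 16*B/9 (Q(B) = (B² + ((2/9)*8)*B) + 51/B = (B² + 16*B/9) + 51/B = B² + 51/B + 16*B/9)
G(11)*(c + Q(23)) = 8*(-16807 + (23² + 51/23 + (16/9)*23)) = 8*(-16807 + (529 + 51*(1/23) + 368/9)) = 8*(-16807 + (529 + 51/23 + 368/9)) = 8*(-16807 + 118426/207) = 8*(-3360623/207) = -26884984/207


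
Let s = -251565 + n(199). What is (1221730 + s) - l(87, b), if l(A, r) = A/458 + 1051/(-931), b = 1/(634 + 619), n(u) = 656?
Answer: 413956533119/426398 ≈ 9.7082e+5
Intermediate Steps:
b = 1/1253 ≈ 0.00079808
s = -250909 (s = -251565 + 656 = -250909)
l(A, r) = -1051/931 + A/458 (l(A, r) = A*(1/458) + 1051*(-1/931) = A/458 - 1051/931 = -1051/931 + A/458)
(1221730 + s) - l(87, b) = (1221730 - 250909) - (-1051/931 + (1/458)*87) = 970821 - (-1051/931 + 87/458) = 970821 - 1*(-400361/426398) = 970821 + 400361/426398 = 413956533119/426398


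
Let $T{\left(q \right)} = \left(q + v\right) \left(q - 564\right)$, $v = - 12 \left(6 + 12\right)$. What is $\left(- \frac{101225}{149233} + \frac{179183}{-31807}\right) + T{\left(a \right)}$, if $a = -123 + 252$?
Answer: $\frac{179607162122981}{4746654031} \approx 37839.0$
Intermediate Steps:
$v = -216$ ($v = \left(-12\right) 18 = -216$)
$a = 129$
$T{\left(q \right)} = \left(-564 + q\right) \left(-216 + q\right)$ ($T{\left(q \right)} = \left(q - 216\right) \left(q - 564\right) = \left(-216 + q\right) \left(-564 + q\right) = \left(-564 + q\right) \left(-216 + q\right)$)
$\left(- \frac{101225}{149233} + \frac{179183}{-31807}\right) + T{\left(a \right)} = \left(- \frac{101225}{149233} + \frac{179183}{-31807}\right) + \left(121824 + 129^{2} - 100620\right) = \left(\left(-101225\right) \frac{1}{149233} + 179183 \left(- \frac{1}{31807}\right)\right) + \left(121824 + 16641 - 100620\right) = \left(- \frac{101225}{149233} - \frac{179183}{31807}\right) + 37845 = - \frac{29959680214}{4746654031} + 37845 = \frac{179607162122981}{4746654031}$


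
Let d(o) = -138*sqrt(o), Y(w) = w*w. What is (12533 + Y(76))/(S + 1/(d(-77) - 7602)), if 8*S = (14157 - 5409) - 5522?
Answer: 874997867343096/19271548296107 - 5053284*I*sqrt(77)/19271548296107 ≈ 45.404 - 2.3009e-6*I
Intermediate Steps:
Y(w) = w**2
S = 1613/4 (S = ((14157 - 5409) - 5522)/8 = (8748 - 5522)/8 = (1/8)*3226 = 1613/4 ≈ 403.25)
(12533 + Y(76))/(S + 1/(d(-77) - 7602)) = (12533 + 76**2)/(1613/4 + 1/(-138*I*sqrt(77) - 7602)) = (12533 + 5776)/(1613/4 + 1/(-138*I*sqrt(77) - 7602)) = 18309/(1613/4 + 1/(-138*I*sqrt(77) - 7602)) = 18309/(1613/4 + 1/(-7602 - 138*I*sqrt(77)))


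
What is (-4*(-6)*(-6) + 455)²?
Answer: 96721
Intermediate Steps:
(-4*(-6)*(-6) + 455)² = (24*(-6) + 455)² = (-144 + 455)² = 311² = 96721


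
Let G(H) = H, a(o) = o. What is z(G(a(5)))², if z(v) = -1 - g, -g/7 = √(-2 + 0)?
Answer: (1 - 7*I*√2)² ≈ -97.0 - 19.799*I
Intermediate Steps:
g = -7*I*√2 (g = -7*√(-2 + 0) = -7*I*√2 ≈ -9.8995*I)
z(v) = -1 + 7*I*√2 (z(v) = -1 - (-7)*I*√2 = -1 + 7*I*√2)
z(G(a(5)))² = (-1 + 7*I*√2)²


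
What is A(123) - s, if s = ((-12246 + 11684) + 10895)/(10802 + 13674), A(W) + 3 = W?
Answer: 2926787/24476 ≈ 119.58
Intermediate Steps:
A(W) = -3 + W
s = 10333/24476 (s = (-562 + 10895)/24476 = 10333*(1/24476) = 10333/24476 ≈ 0.42217)
A(123) - s = (-3 + 123) - 1*10333/24476 = 120 - 10333/24476 = 2926787/24476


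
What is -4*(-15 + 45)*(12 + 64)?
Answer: -9120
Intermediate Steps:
-4*(-15 + 45)*(12 + 64) = -120*76 = -4*2280 = -9120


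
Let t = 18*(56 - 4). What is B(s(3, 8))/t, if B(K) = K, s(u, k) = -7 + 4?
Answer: -1/312 ≈ -0.0032051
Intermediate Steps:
s(u, k) = -3
t = 936 (t = 18*52 = 936)
B(s(3, 8))/t = -3/936 = -3*1/936 = -1/312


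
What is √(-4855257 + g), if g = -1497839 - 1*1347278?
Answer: I*√7700374 ≈ 2775.0*I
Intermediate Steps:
g = -2845117 (g = -1497839 - 1347278 = -2845117)
√(-4855257 + g) = √(-4855257 - 2845117) = √(-7700374) = I*√7700374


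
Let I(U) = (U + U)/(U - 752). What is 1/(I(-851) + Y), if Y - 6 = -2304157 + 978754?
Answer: -1603/2124609689 ≈ -7.5449e-7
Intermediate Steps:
I(U) = 2*U/(-752 + U) (I(U) = (2*U)/(-752 + U) = 2*U/(-752 + U))
Y = -1325397 (Y = 6 + (-2304157 + 978754) = 6 - 1325403 = -1325397)
1/(I(-851) + Y) = 1/(2*(-851)/(-752 - 851) - 1325397) = 1/(2*(-851)/(-1603) - 1325397) = 1/(2*(-851)*(-1/1603) - 1325397) = 1/(1702/1603 - 1325397) = 1/(-2124609689/1603) = -1603/2124609689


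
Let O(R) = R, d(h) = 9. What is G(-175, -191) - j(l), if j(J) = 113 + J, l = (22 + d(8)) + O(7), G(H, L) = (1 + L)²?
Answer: 35949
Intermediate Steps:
l = 38 (l = (22 + 9) + 7 = 31 + 7 = 38)
G(-175, -191) - j(l) = (1 - 191)² - (113 + 38) = (-190)² - 1*151 = 36100 - 151 = 35949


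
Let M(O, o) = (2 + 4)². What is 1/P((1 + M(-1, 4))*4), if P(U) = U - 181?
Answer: -1/33 ≈ -0.030303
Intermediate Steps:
M(O, o) = 36 (M(O, o) = 6² = 36)
P(U) = -181 + U
1/P((1 + M(-1, 4))*4) = 1/(-181 + (1 + 36)*4) = 1/(-181 + 37*4) = 1/(-181 + 148) = 1/(-33) = -1/33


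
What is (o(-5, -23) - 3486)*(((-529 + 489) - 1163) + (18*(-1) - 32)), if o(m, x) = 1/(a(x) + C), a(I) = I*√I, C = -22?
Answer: 55259064224/12651 - 28819*I*√23/12651 ≈ 4.368e+6 - 10.925*I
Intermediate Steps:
a(I) = I^(3/2)
o(m, x) = 1/(-22 + x^(3/2)) (o(m, x) = 1/(x^(3/2) - 22) = 1/(-22 + x^(3/2)))
(o(-5, -23) - 3486)*(((-529 + 489) - 1163) + (18*(-1) - 32)) = (1/(-22 + (-23)^(3/2)) - 3486)*(((-529 + 489) - 1163) + (18*(-1) - 32)) = (1/(-22 - 23*I*√23) - 3486)*((-40 - 1163) + (-18 - 32)) = (-3486 + 1/(-22 - 23*I*√23))*(-1203 - 50) = (-3486 + 1/(-22 - 23*I*√23))*(-1253) = 4367958 - 1253/(-22 - 23*I*√23)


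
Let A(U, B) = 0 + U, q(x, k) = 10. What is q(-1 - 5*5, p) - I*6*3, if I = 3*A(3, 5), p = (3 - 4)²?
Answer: -152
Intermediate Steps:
p = 1 (p = (-1)² = 1)
A(U, B) = U
I = 9 (I = 3*3 = 9)
q(-1 - 5*5, p) - I*6*3 = 10 - 9*6*3 = 10 - 54*3 = 10 - 1*162 = 10 - 162 = -152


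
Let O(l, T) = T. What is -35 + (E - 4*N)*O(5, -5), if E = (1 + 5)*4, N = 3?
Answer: -95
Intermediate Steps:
E = 24 (E = 6*4 = 24)
-35 + (E - 4*N)*O(5, -5) = -35 + (24 - 4*3)*(-5) = -35 + (24 - 12)*(-5) = -35 + 12*(-5) = -35 - 60 = -95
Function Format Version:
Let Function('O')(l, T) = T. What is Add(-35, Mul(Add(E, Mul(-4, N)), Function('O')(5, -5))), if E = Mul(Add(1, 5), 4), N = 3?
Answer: -95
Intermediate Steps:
E = 24 (E = Mul(6, 4) = 24)
Add(-35, Mul(Add(E, Mul(-4, N)), Function('O')(5, -5))) = Add(-35, Mul(Add(24, Mul(-4, 3)), -5)) = Add(-35, Mul(Add(24, -12), -5)) = Add(-35, Mul(12, -5)) = Add(-35, -60) = -95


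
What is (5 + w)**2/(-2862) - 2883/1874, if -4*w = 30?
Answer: -16525717/10726776 ≈ -1.5406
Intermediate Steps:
w = -15/2 (w = -1/4*30 = -15/2 ≈ -7.5000)
(5 + w)**2/(-2862) - 2883/1874 = (5 - 15/2)**2/(-2862) - 2883/1874 = (-5/2)**2*(-1/2862) - 2883*1/1874 = (25/4)*(-1/2862) - 2883/1874 = -25/11448 - 2883/1874 = -16525717/10726776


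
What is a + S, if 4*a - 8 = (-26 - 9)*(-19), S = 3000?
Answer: 12673/4 ≈ 3168.3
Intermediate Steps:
a = 673/4 (a = 2 + ((-26 - 9)*(-19))/4 = 2 + (-35*(-19))/4 = 2 + (¼)*665 = 2 + 665/4 = 673/4 ≈ 168.25)
a + S = 673/4 + 3000 = 12673/4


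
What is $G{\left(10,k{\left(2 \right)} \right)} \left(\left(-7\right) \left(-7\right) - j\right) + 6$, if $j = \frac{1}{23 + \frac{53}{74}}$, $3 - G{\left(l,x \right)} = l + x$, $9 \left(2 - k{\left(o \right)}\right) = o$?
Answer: $- \frac{6692989}{15795} \approx -423.74$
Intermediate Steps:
$k{\left(o \right)} = 2 - \frac{o}{9}$
$G{\left(l,x \right)} = 3 - l - x$ ($G{\left(l,x \right)} = 3 - \left(l + x\right) = 3 - l - x$)
$j = \frac{74}{1755}$ ($j = \frac{1}{23 + 53 \cdot \frac{1}{74}} = \frac{1}{23 + \frac{53}{74}} = \frac{1}{\frac{1755}{74}} = \frac{74}{1755} \approx 0.042165$)
$G{\left(10,k{\left(2 \right)} \right)} \left(\left(-7\right) \left(-7\right) - j\right) + 6 = \left(3 - 10 - \left(2 - \frac{2}{9}\right)\right) \left(\left(-7\right) \left(-7\right) - \frac{74}{1755}\right) + 6 = \left(3 - 10 - \left(2 - \frac{2}{9}\right)\right) \left(49 - \frac{74}{1755}\right) + 6 = \left(3 - 10 - \frac{16}{9}\right) \frac{85921}{1755} + 6 = \left(- \frac{79}{9}\right) \frac{85921}{1755} + 6 = - \frac{6787759}{15795} + 6 = - \frac{6692989}{15795}$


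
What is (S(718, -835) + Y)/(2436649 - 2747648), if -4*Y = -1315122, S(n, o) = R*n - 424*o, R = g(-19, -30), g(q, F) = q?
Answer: -1338357/621998 ≈ -2.1517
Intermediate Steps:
R = -19
S(n, o) = -424*o - 19*n (S(n, o) = -19*n - 424*o = -424*o - 19*n)
Y = 657561/2 (Y = -¼*(-1315122) = 657561/2 ≈ 3.2878e+5)
(S(718, -835) + Y)/(2436649 - 2747648) = ((-424*(-835) - 19*718) + 657561/2)/(2436649 - 2747648) = ((354040 - 13642) + 657561/2)/(-310999) = (340398 + 657561/2)*(-1/310999) = (1338357/2)*(-1/310999) = -1338357/621998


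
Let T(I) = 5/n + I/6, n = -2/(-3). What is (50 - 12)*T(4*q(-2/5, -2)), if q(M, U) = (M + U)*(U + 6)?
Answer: 209/5 ≈ 41.800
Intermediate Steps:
n = ⅔ (n = -2*(-⅓) = ⅔ ≈ 0.66667)
q(M, U) = (6 + U)*(M + U) (q(M, U) = (M + U)*(6 + U) = (6 + U)*(M + U))
T(I) = 15/2 + I/6 (T(I) = 5/(⅔) + I/6 = 5*(3/2) + I*(⅙) = 15/2 + I/6)
(50 - 12)*T(4*q(-2/5, -2)) = (50 - 12)*(15/2 + (4*((-2)² + 6*(-2/5) + 6*(-2) - 2/5*(-2)))/6) = 38*(15/2 + (4*(4 + 6*(-2*⅕) - 12 - 2*⅕*(-2)))/6) = 38*(15/2 + (4*(4 + 6*(-⅖) - 12 - ⅖*(-2)))/6) = 38*(15/2 + (4*(4 - 12/5 - 12 + ⅘))/6) = 38*(15/2 + (4*(-48/5))/6) = 38*(15/2 + (⅙)*(-192/5)) = 38*(15/2 - 32/5) = 38*(11/10) = 209/5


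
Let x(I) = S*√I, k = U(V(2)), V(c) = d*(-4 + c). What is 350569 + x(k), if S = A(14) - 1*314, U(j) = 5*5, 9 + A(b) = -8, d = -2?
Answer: 348914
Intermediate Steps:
A(b) = -17 (A(b) = -9 - 8 = -17)
V(c) = 8 - 2*c (V(c) = -2*(-4 + c) = 8 - 2*c)
U(j) = 25
k = 25
S = -331 (S = -17 - 1*314 = -17 - 314 = -331)
x(I) = -331*√I
350569 + x(k) = 350569 - 331*√25 = 350569 - 331*5 = 350569 - 1655 = 348914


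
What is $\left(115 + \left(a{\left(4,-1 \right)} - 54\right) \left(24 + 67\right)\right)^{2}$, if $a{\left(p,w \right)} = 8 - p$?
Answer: $19669225$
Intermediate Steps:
$\left(115 + \left(a{\left(4,-1 \right)} - 54\right) \left(24 + 67\right)\right)^{2} = \left(115 + \left(\left(8 - 4\right) - 54\right) \left(24 + 67\right)\right)^{2} = \left(115 + \left(\left(8 - 4\right) - 54\right) 91\right)^{2} = \left(115 + \left(4 - 54\right) 91\right)^{2} = \left(115 - 4550\right)^{2} = \left(-4435\right)^{2} = 19669225$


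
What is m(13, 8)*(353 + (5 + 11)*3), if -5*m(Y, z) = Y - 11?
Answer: -802/5 ≈ -160.40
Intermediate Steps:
m(Y, z) = 11/5 - Y/5 (m(Y, z) = -(Y - 11)/5 = -(-11 + Y)/5 = 11/5 - Y/5)
m(13, 8)*(353 + (5 + 11)*3) = (11/5 - ⅕*13)*(353 + (5 + 11)*3) = (11/5 - 13/5)*(353 + 16*3) = -2*(353 + 48)/5 = -⅖*401 = -802/5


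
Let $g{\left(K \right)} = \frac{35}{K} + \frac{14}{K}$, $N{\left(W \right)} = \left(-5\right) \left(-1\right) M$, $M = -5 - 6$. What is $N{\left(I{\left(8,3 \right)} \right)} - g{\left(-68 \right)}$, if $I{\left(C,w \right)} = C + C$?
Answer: $- \frac{3691}{68} \approx -54.279$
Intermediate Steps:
$M = -11$ ($M = -5 - 6 = -11$)
$I{\left(C,w \right)} = 2 C$
$N{\left(W \right)} = -55$ ($N{\left(W \right)} = \left(-5\right) \left(-1\right) \left(-11\right) = 5 \left(-11\right) = -55$)
$g{\left(K \right)} = \frac{49}{K}$
$N{\left(I{\left(8,3 \right)} \right)} - g{\left(-68 \right)} = -55 - \frac{49}{-68} = -55 - 49 \left(- \frac{1}{68}\right) = -55 - - \frac{49}{68} = -55 + \frac{49}{68} = - \frac{3691}{68}$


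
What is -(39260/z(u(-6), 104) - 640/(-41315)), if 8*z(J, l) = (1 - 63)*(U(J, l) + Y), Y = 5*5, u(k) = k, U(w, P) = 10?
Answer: 259496528/1793071 ≈ 144.72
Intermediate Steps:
Y = 25
z(J, l) = -1085/4 (z(J, l) = ((1 - 63)*(10 + 25))/8 = (-62*35)/8 = (1/8)*(-2170) = -1085/4)
-(39260/z(u(-6), 104) - 640/(-41315)) = -(39260/(-1085/4) - 640/(-41315)) = -(39260*(-4/1085) - 640*(-1/41315)) = -(-31408/217 + 128/8263) = -1*(-259496528/1793071) = 259496528/1793071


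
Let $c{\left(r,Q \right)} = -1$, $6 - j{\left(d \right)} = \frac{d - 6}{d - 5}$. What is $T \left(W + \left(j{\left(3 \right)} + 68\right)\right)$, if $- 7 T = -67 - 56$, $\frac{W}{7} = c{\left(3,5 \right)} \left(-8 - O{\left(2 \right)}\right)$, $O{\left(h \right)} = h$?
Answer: $\frac{35055}{14} \approx 2503.9$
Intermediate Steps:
$j{\left(d \right)} = 6 - \frac{-6 + d}{-5 + d}$ ($j{\left(d \right)} = 6 - \frac{d - 6}{d - 5} = 6 - \frac{-6 + d}{-5 + d}$)
$W = 70$ ($W = 7 \left(- (-8 - 2)\right) = 7 \left(\left(-1\right) \left(-10\right)\right) = 7 \cdot 10 = 70$)
$T = \frac{123}{7}$ ($T = - \frac{-67 - 56}{7} = \left(- \frac{1}{7}\right) \left(-123\right) = \frac{123}{7} \approx 17.571$)
$T \left(W + \left(j{\left(3 \right)} + 68\right)\right) = \frac{123 \left(70 + \left(\frac{-24 + 5 \cdot 3}{-5 + 3} + 68\right)\right)}{7} = \frac{123 \left(70 + \left(\frac{-24 + 15}{-2} + 68\right)\right)}{7} = \frac{123 \left(70 + \left(\left(- \frac{1}{2}\right) \left(-9\right) + 68\right)\right)}{7} = \frac{123 \left(70 + \left(\frac{9}{2} + 68\right)\right)}{7} = \frac{123 \left(70 + \frac{145}{2}\right)}{7} = \frac{123}{7} \cdot \frac{285}{2} = \frac{35055}{14}$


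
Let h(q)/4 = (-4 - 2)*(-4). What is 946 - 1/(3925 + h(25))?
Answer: 3803865/4021 ≈ 946.00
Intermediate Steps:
h(q) = 96 (h(q) = 4*((-4 - 2)*(-4)) = 4*(-6*(-4)) = 4*24 = 96)
946 - 1/(3925 + h(25)) = 946 - 1/(3925 + 96) = 946 - 1/4021 = 3803865/4021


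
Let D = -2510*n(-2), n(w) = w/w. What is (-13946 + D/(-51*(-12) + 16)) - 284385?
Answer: -93677189/314 ≈ -2.9834e+5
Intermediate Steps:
n(w) = 1
D = -2510 (D = -2510*1 = -2510)
(-13946 + D/(-51*(-12) + 16)) - 284385 = (-13946 - 2510/(-51*(-12) + 16)) - 284385 = (-13946 - 2510/(612 + 16)) - 284385 = (-13946 - 2510/628) - 284385 = (-13946 - 2510*1/628) - 284385 = (-13946 - 1255/314) - 284385 = -4380299/314 - 284385 = -93677189/314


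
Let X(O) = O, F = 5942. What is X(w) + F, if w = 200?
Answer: 6142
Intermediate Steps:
X(w) + F = 200 + 5942 = 6142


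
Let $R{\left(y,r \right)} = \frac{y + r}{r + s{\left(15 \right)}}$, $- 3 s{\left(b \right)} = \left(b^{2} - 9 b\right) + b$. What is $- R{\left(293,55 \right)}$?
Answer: $- \frac{87}{5} \approx -17.4$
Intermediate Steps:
$s{\left(b \right)} = - \frac{b^{2}}{3} + \frac{8 b}{3}$ ($s{\left(b \right)} = - \frac{\left(b^{2} - 9 b\right) + b}{3} = - \frac{b^{2} - 8 b}{3} = - \frac{b^{2}}{3} + \frac{8 b}{3}$)
$R{\left(y,r \right)} = \frac{r + y}{-35 + r}$ ($R{\left(y,r \right)} = \frac{y + r}{r + \frac{1}{3} \cdot 15 \left(8 - 15\right)} = \frac{r + y}{r + \frac{1}{3} \cdot 15 \left(8 - 15\right)} = \frac{r + y}{r + \frac{1}{3} \cdot 15 \left(-7\right)} = \frac{r + y}{r - 35} = \frac{r + y}{-35 + r}$)
$- R{\left(293,55 \right)} = - \frac{55 + 293}{-35 + 55} = - \frac{348}{20} = \left(-1\right) \frac{87}{5} = - \frac{87}{5}$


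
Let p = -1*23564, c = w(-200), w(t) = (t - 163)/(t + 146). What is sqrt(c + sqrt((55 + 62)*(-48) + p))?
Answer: sqrt(242 + 72*I*sqrt(7295))/6 ≈ 9.4254 + 9.0618*I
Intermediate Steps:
w(t) = (-163 + t)/(146 + t)
c = 121/18 (c = (-163 - 200)/(146 - 200) = -363/(-54) = -1/54*(-363) = 121/18 ≈ 6.7222)
p = -23564
sqrt(c + sqrt((55 + 62)*(-48) + p)) = sqrt(121/18 + sqrt((55 + 62)*(-48) - 23564)) = sqrt(121/18 + sqrt(117*(-48) - 23564)) = sqrt(121/18 + sqrt(-5616 - 23564)) = sqrt(121/18 + sqrt(-29180)) = sqrt(121/18 + 2*I*sqrt(7295))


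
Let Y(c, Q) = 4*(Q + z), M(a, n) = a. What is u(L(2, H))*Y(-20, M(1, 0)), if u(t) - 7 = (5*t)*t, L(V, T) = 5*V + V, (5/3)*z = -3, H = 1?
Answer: -11632/5 ≈ -2326.4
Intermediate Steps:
z = -9/5 (z = (⅗)*(-3) = -9/5 ≈ -1.8000)
L(V, T) = 6*V
u(t) = 7 + 5*t² (u(t) = 7 + (5*t)*t = 7 + 5*t²)
Y(c, Q) = -36/5 + 4*Q (Y(c, Q) = 4*(Q - 9/5) = 4*(-9/5 + Q) = -36/5 + 4*Q)
u(L(2, H))*Y(-20, M(1, 0)) = (7 + 5*(6*2)²)*(-36/5 + 4*1) = (7 + 5*12²)*(-36/5 + 4) = (7 + 5*144)*(-16/5) = (7 + 720)*(-16/5) = 727*(-16/5) = -11632/5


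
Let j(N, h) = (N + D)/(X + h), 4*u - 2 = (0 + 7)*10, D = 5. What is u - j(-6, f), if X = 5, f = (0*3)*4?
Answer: 91/5 ≈ 18.200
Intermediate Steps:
f = 0 (f = 0*4 = 0)
u = 18 (u = ½ + ((0 + 7)*10)/4 = ½ + (7*10)/4 = ½ + (¼)*70 = ½ + 35/2 = 18)
j(N, h) = (5 + N)/(5 + h) (j(N, h) = (N + 5)/(5 + h) = (5 + N)/(5 + h))
u - j(-6, f) = 18 - (5 - 6)/(5 + 0) = 18 - (-1)/5 = 18 - 1*(-⅕) = 18 + ⅕ = 91/5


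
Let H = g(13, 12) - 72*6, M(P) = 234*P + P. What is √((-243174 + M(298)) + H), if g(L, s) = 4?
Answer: 2*I*√43393 ≈ 416.62*I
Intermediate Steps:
M(P) = 235*P
H = -428 (H = 4 - 72*6 = 4 - 432 = -428)
√((-243174 + M(298)) + H) = √((-243174 + 235*298) - 428) = √((-243174 + 70030) - 428) = √(-173144 - 428) = √(-173572) = 2*I*√43393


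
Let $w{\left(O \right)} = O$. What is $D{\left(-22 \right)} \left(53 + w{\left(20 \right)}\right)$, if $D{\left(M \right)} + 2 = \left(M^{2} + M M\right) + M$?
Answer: $68912$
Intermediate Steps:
$D{\left(M \right)} = -2 + M + 2 M^{2}$ ($D{\left(M \right)} = -2 + \left(\left(M^{2} + M M\right) + M\right) = -2 + \left(\left(M^{2} + M^{2}\right) + M\right) = -2 + \left(2 M^{2} + M\right) = -2 + \left(M + 2 M^{2}\right) = -2 + M + 2 M^{2}$)
$D{\left(-22 \right)} \left(53 + w{\left(20 \right)}\right) = \left(-2 - 22 + 2 \left(-22\right)^{2}\right) \left(53 + 20\right) = \left(-2 - 22 + 2 \cdot 484\right) 73 = \left(-2 - 22 + 968\right) 73 = 944 \cdot 73 = 68912$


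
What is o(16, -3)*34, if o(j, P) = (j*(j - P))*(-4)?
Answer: -41344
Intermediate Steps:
o(j, P) = -4*j*(j - P)
o(16, -3)*34 = (4*16*(-3 - 1*16))*34 = (4*16*(-3 - 16))*34 = (4*16*(-19))*34 = -1216*34 = -41344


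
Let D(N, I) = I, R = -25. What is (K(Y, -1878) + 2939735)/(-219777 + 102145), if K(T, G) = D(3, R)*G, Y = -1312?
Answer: -2986685/117632 ≈ -25.390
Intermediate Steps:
K(T, G) = -25*G
(K(Y, -1878) + 2939735)/(-219777 + 102145) = (-25*(-1878) + 2939735)/(-219777 + 102145) = (46950 + 2939735)/(-117632) = 2986685*(-1/117632) = -2986685/117632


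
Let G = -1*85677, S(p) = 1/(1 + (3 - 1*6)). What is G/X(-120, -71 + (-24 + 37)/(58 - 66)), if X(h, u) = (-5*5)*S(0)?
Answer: -171354/25 ≈ -6854.2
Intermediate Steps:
S(p) = -½ (S(p) = 1/(1 + (3 - 6)) = 1/(1 - 3) = 1/(-2) = -½)
X(h, u) = 25/2 (X(h, u) = -5*5*(-½) = -25*(-½) = 25/2)
G = -85677
G/X(-120, -71 + (-24 + 37)/(58 - 66)) = -85677/25/2 = -85677*2/25 = -171354/25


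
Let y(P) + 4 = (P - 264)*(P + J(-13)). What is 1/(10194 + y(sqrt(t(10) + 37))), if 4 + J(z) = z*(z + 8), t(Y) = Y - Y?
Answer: -5877/33014396 + 203*sqrt(37)/33014396 ≈ -0.00014061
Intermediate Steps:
t(Y) = 0
J(z) = -4 + z*(8 + z) (J(z) = -4 + z*(z + 8) = -4 + z*(8 + z))
y(P) = -4 + (-264 + P)*(61 + P) (y(P) = -4 + (P - 264)*(P + (-4 + (-13)**2 + 8*(-13))) = -4 + (-264 + P)*(P + (-4 + 169 - 104)) = -4 + (-264 + P)*(P + 61) = -4 + (-264 + P)*(61 + P))
1/(10194 + y(sqrt(t(10) + 37))) = 1/(10194 + (-16108 + (sqrt(0 + 37))**2 - 203*sqrt(0 + 37))) = 1/(10194 + (-16108 + (sqrt(37))**2 - 203*sqrt(37))) = 1/(10194 + (-16108 + 37 - 203*sqrt(37))) = 1/(10194 + (-16071 - 203*sqrt(37))) = 1/(-5877 - 203*sqrt(37))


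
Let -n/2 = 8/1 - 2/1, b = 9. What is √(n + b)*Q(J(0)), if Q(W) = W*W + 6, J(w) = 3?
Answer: 15*I*√3 ≈ 25.981*I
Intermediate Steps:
Q(W) = 6 + W² (Q(W) = W² + 6 = 6 + W²)
n = -12 (n = -2*(8/1 - 2/1) = -2*(8*1 - 2*1) = -2*(8 - 2) = -2*6 = -12)
√(n + b)*Q(J(0)) = √(-12 + 9)*(6 + 3²) = √(-3)*(6 + 9) = (I*√3)*15 = 15*I*√3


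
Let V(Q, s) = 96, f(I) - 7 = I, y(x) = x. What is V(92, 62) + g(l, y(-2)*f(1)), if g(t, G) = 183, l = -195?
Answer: 279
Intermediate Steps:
f(I) = 7 + I
V(92, 62) + g(l, y(-2)*f(1)) = 96 + 183 = 279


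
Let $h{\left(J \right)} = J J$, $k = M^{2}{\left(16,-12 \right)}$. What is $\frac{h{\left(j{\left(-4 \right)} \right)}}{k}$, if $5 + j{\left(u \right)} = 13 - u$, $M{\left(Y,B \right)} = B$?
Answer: $1$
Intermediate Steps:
$k = 144$ ($k = \left(-12\right)^{2} = 144$)
$j{\left(u \right)} = 8 - u$ ($j{\left(u \right)} = -5 - \left(-13 + u\right) = 8 - u$)
$h{\left(J \right)} = J^{2}$
$\frac{h{\left(j{\left(-4 \right)} \right)}}{k} = \frac{\left(8 - -4\right)^{2}}{144} = \left(8 + 4\right)^{2} \cdot \frac{1}{144} = 12^{2} \cdot \frac{1}{144} = 144 \cdot \frac{1}{144} = 1$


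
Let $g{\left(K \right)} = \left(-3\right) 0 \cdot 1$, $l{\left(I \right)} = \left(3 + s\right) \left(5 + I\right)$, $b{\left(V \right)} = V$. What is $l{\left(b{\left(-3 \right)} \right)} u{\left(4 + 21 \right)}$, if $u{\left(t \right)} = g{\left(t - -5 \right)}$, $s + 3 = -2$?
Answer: $0$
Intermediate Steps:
$s = -5$ ($s = -3 - 2 = -5$)
$l{\left(I \right)} = -10 - 2 I$ ($l{\left(I \right)} = \left(3 - 5\right) \left(5 + I\right) = - 2 \left(5 + I\right) = -10 - 2 I$)
$g{\left(K \right)} = 0$ ($g{\left(K \right)} = 0 \cdot 1 = 0$)
$u{\left(t \right)} = 0$
$l{\left(b{\left(-3 \right)} \right)} u{\left(4 + 21 \right)} = \left(-10 - -6\right) 0 = \left(-10 + 6\right) 0 = \left(-4\right) 0 = 0$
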